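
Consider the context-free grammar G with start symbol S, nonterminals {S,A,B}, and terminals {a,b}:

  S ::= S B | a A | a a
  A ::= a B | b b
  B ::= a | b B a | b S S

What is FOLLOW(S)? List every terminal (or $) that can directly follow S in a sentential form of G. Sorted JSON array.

FIRST iteration:
iter 1:
  A via A→a B: +{a}
  A via A→b b: +{b}
  B via B→a: +{a}
  B via B→b B a: +{b}
  S via S→a A: +{a}
  FIRST(S)={a}  FIRST(A)={a,b}  FIRST(B)={a,b}
iter 2: done
  FIRST(S)={a}  FIRST(A)={a,b}  FIRST(B)={a,b}

Compute FOLLOW by fixpoint:
initialize: $ ∈ FOLLOW(S)
pass 1:
  B→b B a: FOLLOW(B) ⊇ FIRST(a) = {a}; new: +{a}
  B→b S S: FOLLOW(S) ⊇ FIRST(S) = {a}; new: +{a}
  S→S B: FOLLOW(S) ⊇ FIRST(B) = {a,b}; new: +{b}
  S→S B: FOLLOW(B) ⊇ FOLLOW(S) ⊇ {$,a,b}; new: +{$,b}
  S→a A: FOLLOW(A) ⊇ FOLLOW(S) ⊇ {$,a,b}; new: +{$,a,b}
  FOLLOW[S]={$,a,b}  FOLLOW[A]={$,a,b}  FOLLOW[B]={$,a,b}
pass 2: done
  FOLLOW[S]={$,a,b}  FOLLOW[A]={$,a,b}  FOLLOW[B]={$,a,b}

FOLLOW(S) = ["$", "a", "b"]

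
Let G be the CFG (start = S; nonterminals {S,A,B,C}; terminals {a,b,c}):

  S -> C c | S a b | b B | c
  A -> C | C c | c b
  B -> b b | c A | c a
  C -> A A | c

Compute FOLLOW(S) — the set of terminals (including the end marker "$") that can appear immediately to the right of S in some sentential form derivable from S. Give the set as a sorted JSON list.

Compute FIRST by fixpoint:
pass 1:
  A via A→c b: +{c}
  B via B→b b: +{b}
  B via B→c A: +{c}
  C via C→A A: +{c}
  S via S→C c: +{c}
  S via S→b B: +{b}
  FIRST(S)={b,c}  FIRST(A)={c}  FIRST(B)={b,c}  FIRST(C)={c}
pass 2: (no change)
  FIRST(S)={b,c}  FIRST(A)={c}  FIRST(B)={b,c}  FIRST(C)={c}

FOLLOW sets:
FOLLOW(S) := {$}
iter 1:
  A→C c: FOLLOW(C) ⊇ FIRST(c) = {c}; new: +{c}
  C→A A: FOLLOW(A) ⊇ FIRST(A) = {c}; new: +{c}
  S→S a b: FOLLOW(S) ⊇ FIRST(a) = {a}; new: +{a}
  S→b B: FOLLOW(B) ⊇ FOLLOW(S) ⊇ {$,a}; new: +{$,a}
  S: {$,a}  A: {c}  B: {$,a}  C: {c}
iter 2:
  B→c A: FOLLOW(A) ⊇ FOLLOW(B) ⊇ {$,a}; new: +{$,a}
  S: {$,a}  A: {$,a,c}  B: {$,a}  C: {c}
iter 3:
  A→C: FOLLOW(C) ⊇ FOLLOW(A) ⊇ {$,a,c}; new: +{$,a}
  S: {$,a}  A: {$,a,c}  B: {$,a}  C: {$,a,c}
iter 4: — fixpoint
  S: {$,a}  A: {$,a,c}  B: {$,a}  C: {$,a,c}

FOLLOW(S) = ["$", "a"]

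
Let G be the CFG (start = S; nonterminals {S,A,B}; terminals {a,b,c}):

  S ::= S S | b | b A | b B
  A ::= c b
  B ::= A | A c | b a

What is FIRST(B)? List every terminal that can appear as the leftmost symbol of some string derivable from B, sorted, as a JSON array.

FIRST sets, iterate to fixpoint:
pass 1:
  A via A→c b: +{c}
  B via B→A: +{c}
  B via B→b a: +{b}
  S via S→b: +{b}
  FIRST[S]={b}  FIRST[A]={c}  FIRST[B]={b,c}
pass 2: done
  FIRST[S]={b}  FIRST[A]={c}  FIRST[B]={b,c}

FIRST(B) = ["b", "c"]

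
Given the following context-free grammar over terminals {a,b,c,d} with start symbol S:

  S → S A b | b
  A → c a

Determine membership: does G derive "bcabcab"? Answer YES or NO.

CNF form of G:
  S -> S X3 | b
  A -> T0 T1
  T0 -> c
  T1 -> a
  T2 -> b
  X3 -> A T2

CYK fill:
  cell(0,0) b: {S,T2}  orig:{S}
  cell(1,1) c: {T0}  orig:{}
  cell(2,2) a: {T1}  orig:{}
  cell(3,3) b: {S,T2}  orig:{S}
  cell(4,4) c: {T0}  orig:{}
  cell(5,5) a: {T1}  orig:{}
  cell(6,6) b: {S,T2}  orig:{S}
  cell(0,1) bc: ∅
  cell(1,2) ca: {A}
  cell(2,3) ab: ∅
  cell(3,4) bc: ∅
  cell(4,5) ca: {A}
  cell(5,6) ab: ∅
  cell(0,2) bca: ∅
  cell(1,3) cab: {X3}  orig:{}
  cell(2,4) abc: ∅
  cell(3,5) bca: ∅
  cell(4,6) cab: {X3}  orig:{}
  cell(0,3) bcab: {S}
  cell(1,4) cabc: ∅
  cell(2,5) abca: ∅
  cell(3,6) bcab: {S}
  cell(0,4) bcabc: ∅
  cell(1,5) cabca: ∅
  cell(2,6) abcab: ∅
  cell(0,5) bcabca: ∅
  cell(1,6) cabcab: ∅
  cell(0,6) bcabcab: {S}

S ∈ T[0,6] ⇒ YES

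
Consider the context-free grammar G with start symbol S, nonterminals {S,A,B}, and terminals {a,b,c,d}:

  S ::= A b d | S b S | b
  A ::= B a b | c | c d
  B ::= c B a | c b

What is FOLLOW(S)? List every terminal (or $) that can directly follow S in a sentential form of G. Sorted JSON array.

FIRST sets, iterate to fixpoint:
round 1:
  A via A→c: +{c}
  B via B→c B a: +{c}
  S via S→A b d: +{c}
  S via S→b: +{b}
  S: {b,c}  A: {c}  B: {c}
round 2: done
  S: {b,c}  A: {c}  B: {c}

FOLLOW iteration:
initialize: $ ∈ FOLLOW(S)
pass 1:
  A→B a b: FOLLOW(B) ⊇ FIRST(a) = {a}; new: +{a}
  S→A b d: FOLLOW(A) ⊇ FIRST(b) = {b}; new: +{b}
  S→S b S: FOLLOW(S) ⊇ FIRST(b) = {b}; new: +{b}
  S: {$,b}  A: {b}  B: {a}
pass 2: — fixpoint
  S: {$,b}  A: {b}  B: {a}

FOLLOW(S) = ["$", "b"]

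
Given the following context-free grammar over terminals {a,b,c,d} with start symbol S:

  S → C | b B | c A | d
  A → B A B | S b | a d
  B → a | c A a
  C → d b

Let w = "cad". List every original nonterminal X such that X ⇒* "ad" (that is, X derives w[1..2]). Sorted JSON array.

Convert to CNF:
  S -> T0 B | T2 T0 | T3 A | d
  A -> B X4 | S T0 | T1 T2
  B -> T3 X5 | a
  C -> T2 T0
  T0 -> b
  T1 -> a
  T2 -> d
  T3 -> c
  X4 -> A B
  X5 -> A T1

CYK table (by increasing span), restricted to cells inside w[1..2]:
  T[1,1] 'a' = {B,T1}  orig:{B}
  T[2,2] 'd' = {S,T2}  orig:{S}
  T[1,2] 'ad' = {A}

Original NTs in T[1,2] deriving "ad": ["A"]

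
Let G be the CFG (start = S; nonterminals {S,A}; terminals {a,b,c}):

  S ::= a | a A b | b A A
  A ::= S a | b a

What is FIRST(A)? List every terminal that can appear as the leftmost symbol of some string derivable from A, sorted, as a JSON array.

FIRST sets, iterate to fixpoint:
iter 1:
  A via A→b a: +{b}
  S via S→a: +{a}
  S via S→b A A: +{b}
  S: {a,b}  A: {b}
iter 2:
  A via A→S a: +{a}
  S: {a,b}  A: {a,b}
iter 3: done
  S: {a,b}  A: {a,b}

FIRST(A) = ["a", "b"]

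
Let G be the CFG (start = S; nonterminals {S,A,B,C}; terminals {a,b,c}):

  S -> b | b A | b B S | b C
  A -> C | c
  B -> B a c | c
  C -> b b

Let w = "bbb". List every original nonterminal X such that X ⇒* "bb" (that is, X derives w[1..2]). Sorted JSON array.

CNF form of G:
  S -> T0 A | T0 C | T0 X4 | b
  A -> T0 T0 | c
  B -> B X3 | c
  C -> T0 T0
  T0 -> b
  T1 -> a
  T2 -> c
  X3 -> T1 T2
  X4 -> B S

CYK table (by increasing span) (cells [i..j] with 1 ≤ i ≤ j ≤ 2 only):
  [1..1]={S,T0}  "b"  orig:{S}
  [2..2]={S,T0}  "b"  orig:{S}
  [1..2]={A,C}  "bb"

Original NTs in T[1,2] deriving "bb": ["A", "C"]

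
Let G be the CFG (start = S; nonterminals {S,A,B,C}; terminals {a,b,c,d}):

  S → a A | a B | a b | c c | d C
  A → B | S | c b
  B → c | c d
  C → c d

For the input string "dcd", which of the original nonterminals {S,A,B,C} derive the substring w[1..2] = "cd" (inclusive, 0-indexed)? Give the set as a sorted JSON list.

Convert to CNF:
  S -> T0 A | T0 B | T0 T1 | T2 T2 | T3 C
  A -> T0 A | T0 B | T0 T1 | T2 T1 | T2 T2 | T2 T3 | T3 C | c
  B -> T2 T3 | c
  C -> T2 T3
  T0 -> a
  T1 -> b
  T2 -> c
  T3 -> d

Fill CYK table bottom-up — only the sub-triangle for w[1..2]:
  [1..1]={A,B,T2}  "c"  orig:{A,B}
  [2..2]={T3}  "d"  orig:{}
  [1..2]={A,B,C}  "cd"

Original NTs in T[1,2] deriving "cd": ["A", "B", "C"]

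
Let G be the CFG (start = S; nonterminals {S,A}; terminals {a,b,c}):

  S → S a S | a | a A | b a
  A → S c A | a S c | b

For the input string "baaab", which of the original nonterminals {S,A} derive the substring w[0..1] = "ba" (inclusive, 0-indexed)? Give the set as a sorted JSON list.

Convert to CNF:
  S -> S X5 | T1 A | T2 T1 | a
  A -> S X3 | T1 X4 | b
  T0 -> c
  T1 -> a
  T2 -> b
  X3 -> T0 A
  X4 -> S T0
  X5 -> T1 S

Fill CYK table bottom-up — only the sub-triangle for w[0..1]:
  cell(0,0) b: {A,T2}  orig:{A}
  cell(1,1) a: {S,T1}  orig:{S}
  cell(0,1) ba: {S}

Original NTs in T[0,1] deriving "ba": ["S"]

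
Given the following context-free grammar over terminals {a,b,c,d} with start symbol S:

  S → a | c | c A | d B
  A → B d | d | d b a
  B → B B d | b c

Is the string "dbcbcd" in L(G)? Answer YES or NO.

CNF form of G:
  S -> T0 B | T3 A | a | c
  A -> B T0 | T0 X4 | d
  B -> B X5 | T1 T3
  T0 -> d
  T1 -> b
  T2 -> a
  T3 -> c
  X4 -> T1 T2
  X5 -> B T0

Fill CYK table bottom-up:
  T[0,0] 'd' = {A,T0}  orig:{A}
  T[1,1] 'b' = {T1}  orig:{}
  T[2,2] 'c' = {S,T3}  orig:{S}
  T[3,3] 'b' = {T1}  orig:{}
  T[4,4] 'c' = {S,T3}  orig:{S}
  T[5,5] 'd' = {A,T0}  orig:{A}
  T[0,1] 'db' = ∅
  T[1,2] 'bc' = {B}
  T[2,3] 'cb' = ∅
  T[3,4] 'bc' = {B}
  T[4,5] 'cd' = {S}
  T[0,2] 'dbc' = {S}
  T[1,3] 'bcb' = ∅
  T[2,4] 'cbc' = ∅
  T[3,5] 'bcd' = {A,X5}  orig:{A}
  T[0,3] 'dbcb' = ∅
  T[1,4] 'bcbc' = ∅
  T[2,5] 'cbcd' = {S}
  T[0,4] 'dbcbc' = ∅
  T[1,5] 'bcbcd' = {B}
  T[0,5] 'dbcbcd' = {S}

S ∈ T[0,5] ⇒ YES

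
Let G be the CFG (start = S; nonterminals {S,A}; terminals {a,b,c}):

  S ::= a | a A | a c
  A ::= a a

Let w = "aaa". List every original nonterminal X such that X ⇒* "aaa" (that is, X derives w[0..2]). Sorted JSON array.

CNF form of G:
  S -> T0 A | T0 T1 | a
  A -> T0 T0
  T0 -> a
  T1 -> c

CYK fill, restricted to cells inside w[0..2]:
  T[0,0] 'a' = {S,T0}  orig:{S}
  T[1,1] 'a' = {S,T0}  orig:{S}
  T[2,2] 'a' = {S,T0}  orig:{S}
  T[0,1] 'aa' = {A}
  T[1,2] 'aa' = {A}
  T[0,2] 'aaa' = {S}

Original NTs in T[0,2] deriving "aaa": ["S"]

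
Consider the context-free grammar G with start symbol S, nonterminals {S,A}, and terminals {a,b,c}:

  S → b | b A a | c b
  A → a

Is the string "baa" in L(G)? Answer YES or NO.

CNF form of G:
  S -> T0 X3 | T2 T0 | b
  A -> a
  T0 -> b
  T1 -> a
  T2 -> c
  X3 -> A T1

Fill CYK table bottom-up:
  T[0,0] 'b' = {S,T0}  orig:{S}
  T[1,1] 'a' = {A,T1}  orig:{A}
  T[2,2] 'a' = {A,T1}  orig:{A}
  T[0,1] 'ba' = ∅
  T[1,2] 'aa' = {X3}  orig:{}
  T[0,2] 'baa' = {S}

S ∈ T[0,2] ⇒ YES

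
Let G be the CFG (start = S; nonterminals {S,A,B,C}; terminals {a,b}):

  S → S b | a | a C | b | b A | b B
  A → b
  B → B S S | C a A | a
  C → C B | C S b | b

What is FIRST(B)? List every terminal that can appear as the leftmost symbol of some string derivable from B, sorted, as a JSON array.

FIRST iteration:
[1]
  A via A→b: +{b}
  B via B→a: +{a}
  C via C→b: +{b}
  S via S→a: +{a}
  S via S→b: +{b}
  S: {a,b}  A: {b}  B: {a}  C: {b}
[2]
  B via B→C a A: +{b}
  S: {a,b}  A: {b}  B: {a,b}  C: {b}
[3] done
  S: {a,b}  A: {b}  B: {a,b}  C: {b}

FIRST(B) = ["a", "b"]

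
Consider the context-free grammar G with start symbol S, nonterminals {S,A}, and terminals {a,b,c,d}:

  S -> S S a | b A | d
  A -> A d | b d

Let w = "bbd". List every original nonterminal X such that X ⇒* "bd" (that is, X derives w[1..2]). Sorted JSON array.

CNF form of G:
  S -> S X3 | T1 A | d
  A -> A T0 | T1 T0
  T0 -> d
  T1 -> b
  T2 -> a
  X3 -> S T2

CYK fill, restricted to cells inside w[1..2]:
  [1..1]={T1}  "b"  orig:{}
  [2..2]={S,T0}  "d"  orig:{S}
  [1..2]={A}  "bd"

Original NTs in T[1,2] deriving "bd": ["A"]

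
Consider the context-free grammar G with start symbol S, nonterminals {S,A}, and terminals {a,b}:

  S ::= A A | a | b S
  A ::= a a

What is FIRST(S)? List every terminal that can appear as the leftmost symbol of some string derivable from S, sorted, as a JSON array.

Compute FIRST by fixpoint:
iter 1:
  A via A→a a: +{a}
  S via S→A A: +{a}
  S via S→b S: +{b}
  FIRST[S]={a,b}  FIRST[A]={a}
iter 2: (no change)
  FIRST[S]={a,b}  FIRST[A]={a}

FIRST(S) = ["a", "b"]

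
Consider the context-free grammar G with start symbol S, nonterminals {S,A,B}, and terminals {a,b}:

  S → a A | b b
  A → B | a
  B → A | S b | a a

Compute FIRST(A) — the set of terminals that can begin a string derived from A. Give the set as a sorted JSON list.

Compute FIRST by fixpoint:
pass 1:
  A via A→a: +{a}
  B via B→A: +{a}
  S via S→a A: +{a}
  S via S→b b: +{b}
  FIRST(S)={a,b}  FIRST(A)={a}  FIRST(B)={a}
pass 2:
  B via B→S b: +{b}
  FIRST(S)={a,b}  FIRST(A)={a}  FIRST(B)={a,b}
pass 3:
  A via A→B: +{b}
  FIRST(S)={a,b}  FIRST(A)={a,b}  FIRST(B)={a,b}
pass 4: (no change)
  FIRST(S)={a,b}  FIRST(A)={a,b}  FIRST(B)={a,b}

FIRST(A) = ["a", "b"]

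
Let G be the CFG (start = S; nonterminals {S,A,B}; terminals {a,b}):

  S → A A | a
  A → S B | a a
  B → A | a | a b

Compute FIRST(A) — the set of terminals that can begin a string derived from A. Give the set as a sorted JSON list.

Compute FIRST by fixpoint:
iter 1:
  A via A→a a: +{a}
  B via B→A: +{a}
  S via S→A A: +{a}
  FIRST(S)={a}  FIRST(A)={a}  FIRST(B)={a}
iter 2: done
  FIRST(S)={a}  FIRST(A)={a}  FIRST(B)={a}

FIRST(A) = ["a"]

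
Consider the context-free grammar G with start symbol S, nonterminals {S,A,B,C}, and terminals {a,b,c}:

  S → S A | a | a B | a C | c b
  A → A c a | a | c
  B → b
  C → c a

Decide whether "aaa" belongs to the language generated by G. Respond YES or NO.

CNF form of G:
  S -> S A | T0 T2 | T1 B | T1 C | a
  A -> A X3 | a | c
  B -> b
  C -> T0 T1
  T0 -> c
  T1 -> a
  T2 -> b
  X3 -> T0 T1

CYK fill:
  cell(0,0) a: {A,S,T1}  orig:{A,S}
  cell(1,1) a: {A,S,T1}  orig:{A,S}
  cell(2,2) a: {A,S,T1}  orig:{A,S}
  cell(0,1) aa: {S}
  cell(1,2) aa: {S}
  cell(0,2) aaa: {S}

S ∈ T[0,2] ⇒ YES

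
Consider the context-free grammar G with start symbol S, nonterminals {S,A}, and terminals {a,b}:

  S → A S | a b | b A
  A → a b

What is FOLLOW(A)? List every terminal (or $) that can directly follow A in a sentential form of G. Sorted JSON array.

FIRST sets, iterate to fixpoint:
pass 1:
  A via A→a b: +{a}
  S via S→A S: +{a}
  S via S→b A: +{b}
  FIRST(S)={a,b}  FIRST(A)={a}
pass 2: — fixpoint
  FIRST(S)={a,b}  FIRST(A)={a}

FOLLOW sets:
FOLLOW(S) := {$}
[1]
  S→A S: FOLLOW(A) ⊇ FIRST(S) = {a,b}; new: +{a,b}
  S→b A: FOLLOW(A) ⊇ FOLLOW(S) ⊇ {$}; new: +{$}
  S: {$}  A: {$,a,b}
[2] — fixpoint
  S: {$}  A: {$,a,b}

FOLLOW(A) = ["$", "a", "b"]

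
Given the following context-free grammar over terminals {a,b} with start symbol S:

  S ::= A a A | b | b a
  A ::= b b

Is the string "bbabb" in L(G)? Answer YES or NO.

CNF form of G:
  S -> A X2 | T0 T1 | b
  A -> T0 T0
  T0 -> b
  T1 -> a
  X2 -> T1 A

Fill CYK table bottom-up:
  [0..0]={S,T0}  "b"  orig:{S}
  [1..1]={S,T0}  "b"  orig:{S}
  [2..2]={T1}  "a"  orig:{}
  [3..3]={S,T0}  "b"  orig:{S}
  [4..4]={S,T0}  "b"  orig:{S}
  [0..1]={A}  "bb"
  [1..2]={S}  "ba"
  [2..3]=∅  "ab"
  [3..4]={A}  "bb"
  [0..2]=∅  "bba"
  [1..3]=∅  "bab"
  [2..4]={X2}  "abb"  orig:{}
  [0..3]=∅  "bbab"
  [1..4]=∅  "babb"
  [0..4]={S}  "bbabb"

S ∈ T[0,4] ⇒ YES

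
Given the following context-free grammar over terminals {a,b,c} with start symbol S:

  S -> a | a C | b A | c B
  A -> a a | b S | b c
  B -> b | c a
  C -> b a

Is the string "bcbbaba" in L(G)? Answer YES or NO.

Convert to CNF:
  S -> T0 C | T1 A | T2 B | a
  A -> T0 T0 | T1 S | T1 T2
  B -> T2 T0 | b
  C -> T1 T0
  T0 -> a
  T1 -> b
  T2 -> c

CYK fill:
  [0..0]={B,T1}  "b"  orig:{B}
  [1..1]={T2}  "c"  orig:{}
  [2..2]={B,T1}  "b"  orig:{B}
  [3..3]={B,T1}  "b"  orig:{B}
  [4..4]={S,T0}  "a"  orig:{S}
  [5..5]={B,T1}  "b"  orig:{B}
  [6..6]={S,T0}  "a"  orig:{S}
  [0..1]={A}  "bc"
  [1..2]={S}  "cb"
  [2..3]=∅  "bb"
  [3..4]={A,C}  "ba"
  [4..5]=∅  "ab"
  [5..6]={A,C}  "ba"
  [0..2]={A}  "bcb"
  [1..3]=∅  "cbb"
  [2..4]={S}  "bba"
  [3..5]=∅  "bab"
  [4..6]={S}  "aba"
  [0..3]=∅  "bcbb"
  [1..4]=∅  "cbba"
  [2..5]=∅  "bbab"
  [3..6]={A}  "baba"
  [0..4]=∅  "bcbba"
  [1..5]=∅  "cbbab"
  [2..6]={S}  "bbaba"
  [0..5]=∅  "bcbbab"
  [1..6]=∅  "cbbaba"
  [0..6]=∅  "bcbbaba"

S ∉ T[0,6] ⇒ NO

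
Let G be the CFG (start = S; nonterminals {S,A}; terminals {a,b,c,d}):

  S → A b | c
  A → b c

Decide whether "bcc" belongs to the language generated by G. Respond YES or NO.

Convert to CNF:
  S -> A T0 | c
  A -> T0 T1
  T0 -> b
  T1 -> c

CYK table (by increasing span):
  [0..0]={T0}  "b"  orig:{}
  [1..1]={S,T1}  "c"  orig:{S}
  [2..2]={S,T1}  "c"  orig:{S}
  [0..1]={A}  "bc"
  [1..2]=∅  "cc"
  [0..2]=∅  "bcc"

S ∉ T[0,2] ⇒ NO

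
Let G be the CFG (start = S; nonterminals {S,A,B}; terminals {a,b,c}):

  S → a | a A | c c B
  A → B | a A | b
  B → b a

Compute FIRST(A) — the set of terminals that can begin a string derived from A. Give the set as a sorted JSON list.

Compute FIRST by fixpoint:
pass 1:
  A via A→a A: +{a}
  A via A→b: +{b}
  B via B→b a: +{b}
  S via S→a: +{a}
  S via S→c c B: +{c}
  FIRST[S]={a,c}  FIRST[A]={a,b}  FIRST[B]={b}
pass 2: (no change)
  FIRST[S]={a,c}  FIRST[A]={a,b}  FIRST[B]={b}

FIRST(A) = ["a", "b"]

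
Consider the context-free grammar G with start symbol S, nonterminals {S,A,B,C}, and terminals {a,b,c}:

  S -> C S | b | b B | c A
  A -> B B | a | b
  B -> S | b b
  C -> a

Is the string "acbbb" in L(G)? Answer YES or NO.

Convert to CNF:
  S -> C S | T0 B | T1 A | b
  A -> B B | a | b
  B -> C S | T0 B | T0 T0 | T1 A | b
  C -> a
  T0 -> b
  T1 -> c

Fill CYK table bottom-up:
  T[0,0] 'a' = {A,C}
  T[1,1] 'c' = {T1}  orig:{}
  T[2,2] 'b' = {A,B,S,T0}  orig:{A,B,S}
  T[3,3] 'b' = {A,B,S,T0}  orig:{A,B,S}
  T[4,4] 'b' = {A,B,S,T0}  orig:{A,B,S}
  T[0,1] 'ac' = ∅
  T[1,2] 'cb' = {B,S}
  T[2,3] 'bb' = {A,B,S}
  T[3,4] 'bb' = {A,B,S}
  T[0,2] 'acb' = {B,S}
  T[1,3] 'cbb' = {A,B,S}
  T[2,4] 'bbb' = {A,B,S}
  T[0,3] 'acbb' = {A,B,S}
  T[1,4] 'cbbb' = {A,B,S}
  T[0,4] 'acbbb' = {A,B,S}

S ∈ T[0,4] ⇒ YES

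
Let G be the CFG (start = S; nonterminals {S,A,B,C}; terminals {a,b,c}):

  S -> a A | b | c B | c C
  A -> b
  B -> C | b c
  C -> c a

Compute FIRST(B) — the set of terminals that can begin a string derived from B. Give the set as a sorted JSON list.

Compute FIRST by fixpoint:
pass 1:
  A via A→b: +{b}
  B via B→b c: +{b}
  C via C→c a: +{c}
  S via S→a A: +{a}
  S via S→b: +{b}
  S via S→c B: +{c}
  FIRST(S)={a,b,c}  FIRST(A)={b}  FIRST(B)={b}  FIRST(C)={c}
pass 2:
  B via B→C: +{c}
  FIRST(S)={a,b,c}  FIRST(A)={b}  FIRST(B)={b,c}  FIRST(C)={c}
pass 3: (stable)
  FIRST(S)={a,b,c}  FIRST(A)={b}  FIRST(B)={b,c}  FIRST(C)={c}

FIRST(B) = ["b", "c"]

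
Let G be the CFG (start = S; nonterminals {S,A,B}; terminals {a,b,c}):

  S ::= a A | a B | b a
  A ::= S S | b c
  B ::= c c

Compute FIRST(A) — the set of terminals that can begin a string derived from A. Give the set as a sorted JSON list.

FIRST sets, iterate to fixpoint:
iter 1:
  A via A→b c: +{b}
  B via B→c c: +{c}
  S via S→a A: +{a}
  S via S→b a: +{b}
  S: {a,b}  A: {b}  B: {c}
iter 2:
  A via A→S S: +{a}
  S: {a,b}  A: {a,b}  B: {c}
iter 3: done
  S: {a,b}  A: {a,b}  B: {c}

FIRST(A) = ["a", "b"]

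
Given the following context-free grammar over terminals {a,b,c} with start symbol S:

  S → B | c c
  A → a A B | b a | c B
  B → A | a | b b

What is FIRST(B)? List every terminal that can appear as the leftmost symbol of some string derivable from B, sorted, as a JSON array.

FIRST sets, iterate to fixpoint:
[1]
  A via A→a A B: +{a}
  A via A→b a: +{b}
  A via A→c B: +{c}
  B via B→A: +{a,b,c}
  S via S→B: +{a,b,c}
  FIRST(S)={a,b,c}  FIRST(A)={a,b,c}  FIRST(B)={a,b,c}
[2] done
  FIRST(S)={a,b,c}  FIRST(A)={a,b,c}  FIRST(B)={a,b,c}

FIRST(B) = ["a", "b", "c"]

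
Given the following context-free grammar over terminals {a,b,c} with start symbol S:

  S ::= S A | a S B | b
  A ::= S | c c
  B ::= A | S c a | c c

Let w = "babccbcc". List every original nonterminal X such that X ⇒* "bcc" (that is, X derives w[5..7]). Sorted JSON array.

CNF form of G:
  S -> S A | T0 X5 | b
  A -> S A | T0 X2 | T1 T1 | b
  B -> S A | S X3 | T0 X4 | T1 T1 | b
  T0 -> a
  T1 -> c
  X2 -> S B
  X3 -> T1 T0
  X4 -> S B
  X5 -> S B

CYK table (by increasing span) — only the sub-triangle for w[5..7]:
  T[5,5] 'b' = {A,B,S}
  T[6,6] 'c' = {T1}  orig:{}
  T[7,7] 'c' = {T1}  orig:{}
  T[5,6] 'bc' = ∅
  T[6,7] 'cc' = {A,B}
  T[5,7] 'bcc' = {A,B,S,X2,X4,X5}  orig:{A,B,S}

Original NTs in T[5,7] deriving "bcc": ["A", "B", "S"]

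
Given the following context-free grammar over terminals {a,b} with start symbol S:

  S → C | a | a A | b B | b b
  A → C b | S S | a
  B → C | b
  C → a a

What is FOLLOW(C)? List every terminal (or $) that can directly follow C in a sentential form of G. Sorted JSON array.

Compute FIRST by fixpoint:
round 1:
  A via A→a: +{a}
  B via B→b: +{b}
  C via C→a a: +{a}
  S via S→C: +{a}
  S via S→b B: +{b}
  FIRST(S)={a,b}  FIRST(A)={a}  FIRST(B)={b}  FIRST(C)={a}
round 2:
  A via A→S S: +{b}
  B via B→C: +{a}
  FIRST(S)={a,b}  FIRST(A)={a,b}  FIRST(B)={a,b}  FIRST(C)={a}
round 3: (no change)
  FIRST(S)={a,b}  FIRST(A)={a,b}  FIRST(B)={a,b}  FIRST(C)={a}

FOLLOW sets:
seed FOLLOW(S) with $
round 1:
  A→C b: FOLLOW(C) ⊇ FIRST(b) = {b}; new: +{b}
  A→S S: FOLLOW(S) ⊇ FIRST(S) = {a,b}; new: +{a,b}
  S→C: FOLLOW(C) ⊇ FOLLOW(S) ⊇ {$,a,b}; new: +{$,a}
  S→a A: FOLLOW(A) ⊇ FOLLOW(S) ⊇ {$,a,b}; new: +{$,a,b}
  S→b B: FOLLOW(B) ⊇ FOLLOW(S) ⊇ {$,a,b}; new: +{$,a,b}
  FOLLOW[S]={$,a,b}  FOLLOW[A]={$,a,b}  FOLLOW[B]={$,a,b}  FOLLOW[C]={$,a,b}
round 2: (stable)
  FOLLOW[S]={$,a,b}  FOLLOW[A]={$,a,b}  FOLLOW[B]={$,a,b}  FOLLOW[C]={$,a,b}

FOLLOW(C) = ["$", "a", "b"]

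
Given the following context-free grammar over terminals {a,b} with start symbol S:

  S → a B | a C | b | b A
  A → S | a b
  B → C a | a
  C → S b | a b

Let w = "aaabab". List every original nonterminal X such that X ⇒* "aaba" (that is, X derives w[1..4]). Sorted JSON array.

Convert to CNF:
  S -> T0 B | T0 C | T1 A | b
  A -> T0 B | T0 C | T0 T1 | T1 A | b
  B -> C T0 | a
  C -> S T1 | T0 T1
  T0 -> a
  T1 -> b

Fill CYK table bottom-up, restricted to cells inside w[1..4]:
  [1..1]={B,T0}  "a"  orig:{B}
  [2..2]={B,T0}  "a"  orig:{B}
  [3..3]={A,S,T1}  "b"  orig:{A,S}
  [4..4]={B,T0}  "a"  orig:{B}
  [1..2]={A,S}  "aa"
  [2..3]={A,C}  "ab"
  [3..4]=∅  "ba"
  [1..3]={A,C,S}  "aab"
  [2..4]={B}  "aba"
  [1..4]={A,B,S}  "aaba"

Original NTs in T[1,4] deriving "aaba": ["A", "B", "S"]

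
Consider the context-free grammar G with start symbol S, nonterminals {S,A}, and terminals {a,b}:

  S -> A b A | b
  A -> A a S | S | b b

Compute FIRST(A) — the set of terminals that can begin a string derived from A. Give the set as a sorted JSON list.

FIRST sets, iterate to fixpoint:
pass 1:
  A via A→b b: +{b}
  S via S→A b A: +{b}
  FIRST(S)={b}  FIRST(A)={b}
pass 2: — fixpoint
  FIRST(S)={b}  FIRST(A)={b}

FIRST(A) = ["b"]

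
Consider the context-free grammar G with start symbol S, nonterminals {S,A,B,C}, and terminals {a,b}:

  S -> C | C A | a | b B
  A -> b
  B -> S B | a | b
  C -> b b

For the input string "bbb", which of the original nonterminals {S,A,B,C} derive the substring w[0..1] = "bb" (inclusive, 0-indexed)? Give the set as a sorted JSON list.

CNF form of G:
  S -> C A | T0 B | T0 T0 | a
  A -> b
  B -> S B | a | b
  C -> T0 T0
  T0 -> b

Fill CYK table bottom-up, restricted to cells inside w[0..1]:
  cell(0,0) b: {A,B,T0}  orig:{A,B}
  cell(1,1) b: {A,B,T0}  orig:{A,B}
  cell(0,1) bb: {C,S}

Original NTs in T[0,1] deriving "bb": ["C", "S"]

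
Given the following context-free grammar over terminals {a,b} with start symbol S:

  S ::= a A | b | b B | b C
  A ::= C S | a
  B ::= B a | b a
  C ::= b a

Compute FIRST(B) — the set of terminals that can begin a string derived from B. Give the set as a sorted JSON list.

Compute FIRST by fixpoint:
round 1:
  A via A→a: +{a}
  B via B→b a: +{b}
  C via C→b a: +{b}
  S via S→a A: +{a}
  S via S→b: +{b}
  FIRST(S)={a,b}  FIRST(A)={a}  FIRST(B)={b}  FIRST(C)={b}
round 2:
  A via A→C S: +{b}
  FIRST(S)={a,b}  FIRST(A)={a,b}  FIRST(B)={b}  FIRST(C)={b}
round 3: done
  FIRST(S)={a,b}  FIRST(A)={a,b}  FIRST(B)={b}  FIRST(C)={b}

FIRST(B) = ["b"]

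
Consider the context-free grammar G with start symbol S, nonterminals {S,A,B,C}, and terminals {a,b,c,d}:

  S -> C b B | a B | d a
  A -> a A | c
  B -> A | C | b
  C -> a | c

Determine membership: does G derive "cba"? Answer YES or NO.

CNF form of G:
  S -> C X3 | T0 B | T2 T0
  A -> T0 A | c
  B -> T0 A | a | b | c
  C -> a | c
  T0 -> a
  T1 -> b
  T2 -> d
  X3 -> T1 B

CYK fill:
  cell(0,0) c: {A,B,C}
  cell(1,1) b: {B,T1}  orig:{B}
  cell(2,2) a: {B,C,T0}  orig:{B,C}
  cell(0,1) cb: ∅
  cell(1,2) ba: {X3}  orig:{}
  cell(0,2) cba: {S}

S ∈ T[0,2] ⇒ YES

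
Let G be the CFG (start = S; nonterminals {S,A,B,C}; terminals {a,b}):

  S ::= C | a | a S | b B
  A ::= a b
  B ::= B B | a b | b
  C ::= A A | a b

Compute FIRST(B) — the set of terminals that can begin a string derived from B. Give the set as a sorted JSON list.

Compute FIRST by fixpoint:
[1]
  A via A→a b: +{a}
  B via B→a b: +{a}
  B via B→b: +{b}
  C via C→A A: +{a}
  S via S→C: +{a}
  S via S→b B: +{b}
  FIRST(S)={a,b}  FIRST(A)={a}  FIRST(B)={a,b}  FIRST(C)={a}
[2] done
  FIRST(S)={a,b}  FIRST(A)={a}  FIRST(B)={a,b}  FIRST(C)={a}

FIRST(B) = ["a", "b"]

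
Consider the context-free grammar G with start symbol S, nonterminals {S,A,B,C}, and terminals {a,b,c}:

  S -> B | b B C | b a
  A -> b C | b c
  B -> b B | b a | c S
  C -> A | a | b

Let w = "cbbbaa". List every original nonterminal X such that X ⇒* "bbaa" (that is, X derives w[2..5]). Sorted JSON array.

CNF form of G:
  S -> T0 B | T0 T2 | T0 X3 | T1 S
  A -> T0 C | T0 T1
  B -> T0 B | T0 T2 | T1 S
  C -> T0 C | T0 T1 | a | b
  T0 -> b
  T1 -> c
  T2 -> a
  X3 -> B C

Fill CYK table bottom-up (cells [i..j] with 2 ≤ i ≤ j ≤ 5 only):
  T[2,2] 'b' = {C,T0}  orig:{C}
  T[3,3] 'b' = {C,T0}  orig:{C}
  T[4,4] 'a' = {C,T2}  orig:{C}
  T[5,5] 'a' = {C,T2}  orig:{C}
  T[2,3] 'bb' = {A,C}
  T[3,4] 'ba' = {A,B,C,S}
  T[4,5] 'aa' = ∅
  T[2,4] 'bba' = {A,B,C,S}
  T[3,5] 'baa' = {X3}  orig:{}
  T[2,5] 'bbaa' = {S,X3}  orig:{S}

Original NTs in T[2,5] deriving "bbaa": ["S"]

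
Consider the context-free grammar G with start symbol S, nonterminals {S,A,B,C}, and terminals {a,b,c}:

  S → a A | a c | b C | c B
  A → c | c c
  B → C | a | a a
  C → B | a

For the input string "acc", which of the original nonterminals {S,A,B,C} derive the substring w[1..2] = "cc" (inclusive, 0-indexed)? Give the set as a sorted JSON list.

CNF form of G:
  S -> T0 B | T1 A | T1 T0 | T2 C
  A -> T0 T0 | c
  B -> T1 T1 | a
  C -> T1 T1 | a
  T0 -> c
  T1 -> a
  T2 -> b

CYK fill, restricted to cells inside w[1..2]:
  [1..1]={A,T0}  "c"  orig:{A}
  [2..2]={A,T0}  "c"  orig:{A}
  [1..2]={A}  "cc"

Original NTs in T[1,2] deriving "cc": ["A"]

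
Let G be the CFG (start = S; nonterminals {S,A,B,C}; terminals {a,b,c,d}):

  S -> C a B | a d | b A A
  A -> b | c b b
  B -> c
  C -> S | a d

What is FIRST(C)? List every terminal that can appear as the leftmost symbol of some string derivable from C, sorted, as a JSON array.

FIRST iteration:
[1]
  A via A→b: +{b}
  A via A→c b b: +{c}
  B via B→c: +{c}
  C via C→a d: +{a}
  S via S→C a B: +{a}
  S via S→b A A: +{b}
  S: {a,b}  A: {b,c}  B: {c}  C: {a}
[2]
  C via C→S: +{b}
  S: {a,b}  A: {b,c}  B: {c}  C: {a,b}
[3] — fixpoint
  S: {a,b}  A: {b,c}  B: {c}  C: {a,b}

FIRST(C) = ["a", "b"]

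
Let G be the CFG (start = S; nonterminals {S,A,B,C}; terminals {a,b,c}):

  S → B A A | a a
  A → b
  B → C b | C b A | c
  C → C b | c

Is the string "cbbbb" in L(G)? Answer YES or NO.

Convert to CNF:
  S -> B X3 | T1 T1
  A -> b
  B -> C T0 | C X2 | c
  C -> C T0 | c
  T0 -> b
  T1 -> a
  X2 -> T0 A
  X3 -> A A

CYK table (by increasing span):
  cell(0,0) c: {B,C}
  cell(1,1) b: {A,T0}  orig:{A}
  cell(2,2) b: {A,T0}  orig:{A}
  cell(3,3) b: {A,T0}  orig:{A}
  cell(4,4) b: {A,T0}  orig:{A}
  cell(0,1) cb: {B,C}
  cell(1,2) bb: {X2,X3}  orig:{}
  cell(2,3) bb: {X2,X3}  orig:{}
  cell(3,4) bb: {X2,X3}  orig:{}
  cell(0,2) cbb: {B,C,S}
  cell(1,3) bbb: ∅
  cell(2,4) bbb: ∅
  cell(0,3) cbbb: {B,C,S}
  cell(1,4) bbbb: ∅
  cell(0,4) cbbbb: {B,C,S}

S ∈ T[0,4] ⇒ YES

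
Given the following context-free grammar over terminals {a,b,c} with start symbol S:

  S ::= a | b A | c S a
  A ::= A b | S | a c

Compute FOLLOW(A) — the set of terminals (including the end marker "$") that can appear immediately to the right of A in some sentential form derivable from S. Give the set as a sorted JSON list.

Compute FIRST by fixpoint:
[1]
  A via A→a c: +{a}
  S via S→a: +{a}
  S via S→b A: +{b}
  S via S→c S a: +{c}
  FIRST[S]={a,b,c}  FIRST[A]={a}
[2]
  A via A→S: +{b,c}
  FIRST[S]={a,b,c}  FIRST[A]={a,b,c}
[3] (no change)
  FIRST[S]={a,b,c}  FIRST[A]={a,b,c}

FOLLOW iteration:
seed FOLLOW(S) with $
[1]
  A→A b: FOLLOW(A) ⊇ FIRST(b) = {b}; new: +{b}
  A→S: FOLLOW(S) ⊇ FOLLOW(A) ⊇ {b}; new: +{b}
  S→b A: FOLLOW(A) ⊇ FOLLOW(S) ⊇ {$,b}; new: +{$}
  S→c S a: FOLLOW(S) ⊇ FIRST(a) = {a}; new: +{a}
  FOLLOW[S]={$,a,b}  FOLLOW[A]={$,b}
[2]
  S→b A: FOLLOW(A) ⊇ FOLLOW(S) ⊇ {$,a,b}; new: +{a}
  FOLLOW[S]={$,a,b}  FOLLOW[A]={$,a,b}
[3] (stable)
  FOLLOW[S]={$,a,b}  FOLLOW[A]={$,a,b}

FOLLOW(A) = ["$", "a", "b"]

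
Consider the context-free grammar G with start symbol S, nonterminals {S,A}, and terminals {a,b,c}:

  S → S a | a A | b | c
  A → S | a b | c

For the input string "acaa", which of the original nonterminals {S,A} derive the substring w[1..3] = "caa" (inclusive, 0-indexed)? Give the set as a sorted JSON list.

Convert to CNF:
  S -> S T0 | T0 A | b | c
  A -> S T0 | T0 A | T0 T1 | b | c
  T0 -> a
  T1 -> b

CYK fill, restricted to cells inside w[1..3]:
  T[1,1] 'c' = {A,S}
  T[2,2] 'a' = {T0}  orig:{}
  T[3,3] 'a' = {T0}  orig:{}
  T[1,2] 'ca' = {A,S}
  T[2,3] 'aa' = ∅
  T[1,3] 'caa' = {A,S}

Original NTs in T[1,3] deriving "caa": ["A", "S"]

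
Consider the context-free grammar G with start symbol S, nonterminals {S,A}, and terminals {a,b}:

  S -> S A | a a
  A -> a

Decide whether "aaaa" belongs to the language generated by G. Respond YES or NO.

CNF form of G:
  S -> S A | T0 T0
  A -> a
  T0 -> a

Fill CYK table bottom-up:
  cell(0,0) a: {A,T0}  orig:{A}
  cell(1,1) a: {A,T0}  orig:{A}
  cell(2,2) a: {A,T0}  orig:{A}
  cell(3,3) a: {A,T0}  orig:{A}
  cell(0,1) aa: {S}
  cell(1,2) aa: {S}
  cell(2,3) aa: {S}
  cell(0,2) aaa: {S}
  cell(1,3) aaa: {S}
  cell(0,3) aaaa: {S}

S ∈ T[0,3] ⇒ YES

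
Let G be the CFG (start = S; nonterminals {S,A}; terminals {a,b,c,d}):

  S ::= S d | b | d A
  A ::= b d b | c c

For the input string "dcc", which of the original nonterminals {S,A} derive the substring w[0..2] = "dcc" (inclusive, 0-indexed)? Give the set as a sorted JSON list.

Convert to CNF:
  S -> S T1 | T1 A | b
  A -> T0 X3 | T2 T2
  T0 -> b
  T1 -> d
  T2 -> c
  X3 -> T1 T0

Fill CYK table bottom-up (cells [i..j] with 0 ≤ i ≤ j ≤ 2 only):
  [0..0]={T1}  "d"  orig:{}
  [1..1]={T2}  "c"  orig:{}
  [2..2]={T2}  "c"  orig:{}
  [0..1]=∅  "dc"
  [1..2]={A}  "cc"
  [0..2]={S}  "dcc"

Original NTs in T[0,2] deriving "dcc": ["S"]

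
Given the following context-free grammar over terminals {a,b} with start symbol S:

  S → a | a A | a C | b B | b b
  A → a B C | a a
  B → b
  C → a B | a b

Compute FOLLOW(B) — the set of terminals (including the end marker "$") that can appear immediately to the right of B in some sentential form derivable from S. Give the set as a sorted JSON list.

FIRST iteration:
[1]
  A via A→a B C: +{a}
  B via B→b: +{b}
  C via C→a B: +{a}
  S via S→a: +{a}
  S via S→b B: +{b}
  FIRST[S]={a,b}  FIRST[A]={a}  FIRST[B]={b}  FIRST[C]={a}
[2] done
  FIRST[S]={a,b}  FIRST[A]={a}  FIRST[B]={b}  FIRST[C]={a}

Compute FOLLOW by fixpoint:
FOLLOW(S) := {$}
iter 1:
  A→a B C: FOLLOW(B) ⊇ FIRST(C) = {a}; new: +{a}
  S→a A: FOLLOW(A) ⊇ FOLLOW(S) ⊇ {$}; new: +{$}
  S→a C: FOLLOW(C) ⊇ FOLLOW(S) ⊇ {$}; new: +{$}
  S→b B: FOLLOW(B) ⊇ FOLLOW(S) ⊇ {$}; new: +{$}
  S: {$}  A: {$}  B: {$,a}  C: {$}
iter 2: done
  S: {$}  A: {$}  B: {$,a}  C: {$}

FOLLOW(B) = ["$", "a"]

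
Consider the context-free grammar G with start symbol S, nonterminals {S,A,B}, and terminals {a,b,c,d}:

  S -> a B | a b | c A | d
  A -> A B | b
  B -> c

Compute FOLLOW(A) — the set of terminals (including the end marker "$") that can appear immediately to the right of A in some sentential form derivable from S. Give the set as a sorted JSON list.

Compute FIRST by fixpoint:
pass 1:
  A via A→b: +{b}
  B via B→c: +{c}
  S via S→a B: +{a}
  S via S→c A: +{c}
  S via S→d: +{d}
  S: {a,c,d}  A: {b}  B: {c}
pass 2: (stable)
  S: {a,c,d}  A: {b}  B: {c}

FOLLOW iteration:
seed FOLLOW(S) with $
iter 1:
  A→A B: FOLLOW(A) ⊇ FIRST(B) = {c}; new: +{c}
  A→A B: FOLLOW(B) ⊇ FOLLOW(A) ⊇ {c}; new: +{c}
  S→a B: FOLLOW(B) ⊇ FOLLOW(S) ⊇ {$}; new: +{$}
  S→c A: FOLLOW(A) ⊇ FOLLOW(S) ⊇ {$}; new: +{$}
  FOLLOW(S)={$}  FOLLOW(A)={$,c}  FOLLOW(B)={$,c}
iter 2: (no change)
  FOLLOW(S)={$}  FOLLOW(A)={$,c}  FOLLOW(B)={$,c}

FOLLOW(A) = ["$", "c"]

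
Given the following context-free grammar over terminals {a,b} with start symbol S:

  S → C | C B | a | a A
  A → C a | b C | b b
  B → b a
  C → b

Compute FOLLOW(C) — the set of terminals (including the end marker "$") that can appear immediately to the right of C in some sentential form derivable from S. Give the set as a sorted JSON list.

FIRST sets, iterate to fixpoint:
round 1:
  A via A→b C: +{b}
  B via B→b a: +{b}
  C via C→b: +{b}
  S via S→C: +{b}
  S via S→a: +{a}
  S: {a,b}  A: {b}  B: {b}  C: {b}
round 2: done
  S: {a,b}  A: {b}  B: {b}  C: {b}

FOLLOW iteration:
FOLLOW(S) := {$}
[1]
  A→C a: FOLLOW(C) ⊇ FIRST(a) = {a}; new: +{a}
  S→C: FOLLOW(C) ⊇ FOLLOW(S) ⊇ {$}; new: +{$}
  S→C B: FOLLOW(C) ⊇ FIRST(B) = {b}; new: +{b}
  S→C B: FOLLOW(B) ⊇ FOLLOW(S) ⊇ {$}; new: +{$}
  S→a A: FOLLOW(A) ⊇ FOLLOW(S) ⊇ {$}; new: +{$}
  S: {$}  A: {$}  B: {$}  C: {$,a,b}
[2] — fixpoint
  S: {$}  A: {$}  B: {$}  C: {$,a,b}

FOLLOW(C) = ["$", "a", "b"]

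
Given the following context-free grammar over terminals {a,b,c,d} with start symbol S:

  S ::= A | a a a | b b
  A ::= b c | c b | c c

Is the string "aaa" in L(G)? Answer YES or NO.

Convert to CNF:
  S -> T0 T0 | T0 T1 | T1 T0 | T1 T1 | T2 X3
  A -> T0 T1 | T1 T0 | T1 T1
  T0 -> b
  T1 -> c
  T2 -> a
  X3 -> T2 T2

CYK fill:
  cell(0,0) a: {T2}  orig:{}
  cell(1,1) a: {T2}  orig:{}
  cell(2,2) a: {T2}  orig:{}
  cell(0,1) aa: {X3}  orig:{}
  cell(1,2) aa: {X3}  orig:{}
  cell(0,2) aaa: {S}

S ∈ T[0,2] ⇒ YES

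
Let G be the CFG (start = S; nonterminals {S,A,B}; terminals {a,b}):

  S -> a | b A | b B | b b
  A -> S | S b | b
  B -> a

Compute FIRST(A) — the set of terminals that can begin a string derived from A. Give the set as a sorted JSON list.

FIRST iteration:
pass 1:
  A via A→b: +{b}
  B via B→a: +{a}
  S via S→a: +{a}
  S via S→b A: +{b}
  S: {a,b}  A: {b}  B: {a}
pass 2:
  A via A→S: +{a}
  S: {a,b}  A: {a,b}  B: {a}
pass 3: — fixpoint
  S: {a,b}  A: {a,b}  B: {a}

FIRST(A) = ["a", "b"]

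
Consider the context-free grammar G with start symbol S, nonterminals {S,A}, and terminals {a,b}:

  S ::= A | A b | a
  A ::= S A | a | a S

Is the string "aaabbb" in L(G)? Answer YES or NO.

CNF form of G:
  S -> A T1 | S A | T0 S | a
  A -> S A | T0 S | a
  T0 -> a
  T1 -> b

CYK table (by increasing span):
  cell(0,0) a: {A,S,T0}  orig:{A,S}
  cell(1,1) a: {A,S,T0}  orig:{A,S}
  cell(2,2) a: {A,S,T0}  orig:{A,S}
  cell(3,3) b: {T1}  orig:{}
  cell(4,4) b: {T1}  orig:{}
  cell(5,5) b: {T1}  orig:{}
  cell(0,1) aa: {A,S}
  cell(1,2) aa: {A,S}
  cell(2,3) ab: {S}
  cell(3,4) bb: ∅
  cell(4,5) bb: ∅
  cell(0,2) aaa: {A,S}
  cell(1,3) aab: {A,S}
  cell(2,4) abb: ∅
  cell(3,5) bbb: ∅
  cell(0,3) aaab: {A,S}
  cell(1,4) aabb: {S}
  cell(2,5) abbb: ∅
  cell(0,4) aaabb: {A,S}
  cell(1,5) aabbb: ∅
  cell(0,5) aaabbb: {S}

S ∈ T[0,5] ⇒ YES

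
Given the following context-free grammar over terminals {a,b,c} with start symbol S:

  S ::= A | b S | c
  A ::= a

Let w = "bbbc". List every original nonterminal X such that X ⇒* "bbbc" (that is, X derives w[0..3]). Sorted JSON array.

Convert to CNF:
  S -> T0 S | a | c
  A -> a
  T0 -> b

CYK table (by increasing span) (cells [i..j] with 0 ≤ i ≤ j ≤ 3 only):
  T[0,0] 'b' = {T0}  orig:{}
  T[1,1] 'b' = {T0}  orig:{}
  T[2,2] 'b' = {T0}  orig:{}
  T[3,3] 'c' = {S}
  T[0,1] 'bb' = ∅
  T[1,2] 'bb' = ∅
  T[2,3] 'bc' = {S}
  T[0,2] 'bbb' = ∅
  T[1,3] 'bbc' = {S}
  T[0,3] 'bbbc' = {S}

Original NTs in T[0,3] deriving "bbbc": ["S"]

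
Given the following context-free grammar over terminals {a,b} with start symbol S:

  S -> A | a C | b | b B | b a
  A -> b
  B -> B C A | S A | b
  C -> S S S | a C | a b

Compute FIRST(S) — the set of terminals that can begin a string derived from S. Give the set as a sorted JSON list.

Compute FIRST by fixpoint:
pass 1:
  A via A→b: +{b}
  B via B→b: +{b}
  C via C→a C: +{a}
  S via S→A: +{b}
  S via S→a C: +{a}
  FIRST(S)={a,b}  FIRST(A)={b}  FIRST(B)={b}  FIRST(C)={a}
pass 2:
  B via B→S A: +{a}
  C via C→S S S: +{b}
  FIRST(S)={a,b}  FIRST(A)={b}  FIRST(B)={a,b}  FIRST(C)={a,b}
pass 3: (no change)
  FIRST(S)={a,b}  FIRST(A)={b}  FIRST(B)={a,b}  FIRST(C)={a,b}

FIRST(S) = ["a", "b"]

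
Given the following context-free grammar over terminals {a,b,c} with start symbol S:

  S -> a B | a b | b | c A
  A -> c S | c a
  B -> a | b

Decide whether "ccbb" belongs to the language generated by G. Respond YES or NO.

CNF form of G:
  S -> T0 A | T1 B | T1 T2 | b
  A -> T0 S | T0 T1
  B -> a | b
  T0 -> c
  T1 -> a
  T2 -> b

CYK table (by increasing span):
  T[0,0] 'c' = {T0}  orig:{}
  T[1,1] 'c' = {T0}  orig:{}
  T[2,2] 'b' = {B,S,T2}  orig:{B,S}
  T[3,3] 'b' = {B,S,T2}  orig:{B,S}
  T[0,1] 'cc' = ∅
  T[1,2] 'cb' = {A}
  T[2,3] 'bb' = ∅
  T[0,2] 'ccb' = {S}
  T[1,3] 'cbb' = ∅
  T[0,3] 'ccbb' = ∅

S ∉ T[0,3] ⇒ NO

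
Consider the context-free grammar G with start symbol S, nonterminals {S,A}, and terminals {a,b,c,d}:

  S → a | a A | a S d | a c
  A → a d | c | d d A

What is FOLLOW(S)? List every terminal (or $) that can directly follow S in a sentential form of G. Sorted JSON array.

Compute FIRST by fixpoint:
iter 1:
  A via A→a d: +{a}
  A via A→c: +{c}
  A via A→d d A: +{d}
  S via S→a: +{a}
  FIRST[S]={a}  FIRST[A]={a,c,d}
iter 2: done
  FIRST[S]={a}  FIRST[A]={a,c,d}

FOLLOW iteration:
seed FOLLOW(S) with $
round 1:
  S→a A: FOLLOW(A) ⊇ FOLLOW(S) ⊇ {$}; new: +{$}
  S→a S d: FOLLOW(S) ⊇ FIRST(d) = {d}; new: +{d}
  S: {$,d}  A: {$}
round 2:
  S→a A: FOLLOW(A) ⊇ FOLLOW(S) ⊇ {$,d}; new: +{d}
  S: {$,d}  A: {$,d}
round 3: — fixpoint
  S: {$,d}  A: {$,d}

FOLLOW(S) = ["$", "d"]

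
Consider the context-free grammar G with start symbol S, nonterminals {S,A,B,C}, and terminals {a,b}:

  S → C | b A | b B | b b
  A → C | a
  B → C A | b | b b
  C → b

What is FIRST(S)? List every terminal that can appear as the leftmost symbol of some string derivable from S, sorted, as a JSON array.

FIRST iteration:
[1]
  A via A→a: +{a}
  B via B→b: +{b}
  C via C→b: +{b}
  S via S→C: +{b}
  FIRST(S)={b}  FIRST(A)={a}  FIRST(B)={b}  FIRST(C)={b}
[2]
  A via A→C: +{b}
  FIRST(S)={b}  FIRST(A)={a,b}  FIRST(B)={b}  FIRST(C)={b}
[3] done
  FIRST(S)={b}  FIRST(A)={a,b}  FIRST(B)={b}  FIRST(C)={b}

FIRST(S) = ["b"]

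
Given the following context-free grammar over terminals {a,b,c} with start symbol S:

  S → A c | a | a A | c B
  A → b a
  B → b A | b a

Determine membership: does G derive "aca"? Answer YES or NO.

Convert to CNF:
  S -> A T2 | T1 A | T2 B | a
  A -> T0 T1
  B -> T0 A | T0 T1
  T0 -> b
  T1 -> a
  T2 -> c

Fill CYK table bottom-up:
  [0..0]={S,T1}  "a"  orig:{S}
  [1..1]={T2}  "c"  orig:{}
  [2..2]={S,T1}  "a"  orig:{S}
  [0..1]=∅  "ac"
  [1..2]=∅  "ca"
  [0..2]=∅  "aca"

S ∉ T[0,2] ⇒ NO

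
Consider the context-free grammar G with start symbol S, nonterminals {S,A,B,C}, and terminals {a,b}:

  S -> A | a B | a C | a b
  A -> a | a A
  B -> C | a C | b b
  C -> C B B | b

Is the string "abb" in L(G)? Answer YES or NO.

Convert to CNF:
  S -> T0 A | T0 B | T0 C | T0 T1 | a
  A -> T0 A | a
  B -> C X2 | T0 C | T1 T1 | b
  C -> C X3 | b
  T0 -> a
  T1 -> b
  X2 -> B B
  X3 -> B B

CYK table (by increasing span):
  cell(0,0) a: {A,S,T0}  orig:{A,S}
  cell(1,1) b: {B,C,T1}  orig:{B,C}
  cell(2,2) b: {B,C,T1}  orig:{B,C}
  cell(0,1) ab: {B,S}
  cell(1,2) bb: {B,X2,X3}  orig:{B}
  cell(0,2) abb: {S,X2,X3}  orig:{S}

S ∈ T[0,2] ⇒ YES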